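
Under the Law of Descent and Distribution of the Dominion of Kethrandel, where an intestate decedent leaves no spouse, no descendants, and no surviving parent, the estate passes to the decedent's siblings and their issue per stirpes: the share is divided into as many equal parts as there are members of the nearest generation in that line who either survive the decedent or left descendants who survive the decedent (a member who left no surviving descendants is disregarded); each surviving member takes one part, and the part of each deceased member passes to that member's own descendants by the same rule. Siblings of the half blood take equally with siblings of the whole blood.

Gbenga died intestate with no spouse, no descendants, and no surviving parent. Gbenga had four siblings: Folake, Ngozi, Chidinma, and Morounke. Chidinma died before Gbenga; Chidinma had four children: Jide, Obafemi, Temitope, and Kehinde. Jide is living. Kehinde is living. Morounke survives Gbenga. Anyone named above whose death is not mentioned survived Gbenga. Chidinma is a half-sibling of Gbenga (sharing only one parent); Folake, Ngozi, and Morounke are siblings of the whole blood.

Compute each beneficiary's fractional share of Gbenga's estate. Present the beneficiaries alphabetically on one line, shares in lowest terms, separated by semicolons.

No spouse, descendants, or parent survives, so the estate passes to Gbenga's siblings per stirpes.
Half-blood and whole-blood siblings take equally under the stated rule.
The estate is divided into 4 equal shares of 1/4 among Folake, Ngozi, Chidinma, Morounke.
Folake is living and takes 1/4.
Ngozi is living and takes 1/4.
Chidinma predeceased; the 1/4 allotted to Chidinma's branch passes to Chidinma's issue by representation.
The 1/4 is divided into 4 equal shares of 1/16 among Jide, Obafemi, Temitope, Kehinde.
Jide is living and takes 1/16.
Obafemi is living and takes 1/16.
Temitope is living and takes 1/16.
Kehinde is living and takes 1/16.
Morounke is living and takes 1/4.

Folake 1/4; Jide 1/16; Kehinde 1/16; Morounke 1/4; Ngozi 1/4; Obafemi 1/16; Temitope 1/16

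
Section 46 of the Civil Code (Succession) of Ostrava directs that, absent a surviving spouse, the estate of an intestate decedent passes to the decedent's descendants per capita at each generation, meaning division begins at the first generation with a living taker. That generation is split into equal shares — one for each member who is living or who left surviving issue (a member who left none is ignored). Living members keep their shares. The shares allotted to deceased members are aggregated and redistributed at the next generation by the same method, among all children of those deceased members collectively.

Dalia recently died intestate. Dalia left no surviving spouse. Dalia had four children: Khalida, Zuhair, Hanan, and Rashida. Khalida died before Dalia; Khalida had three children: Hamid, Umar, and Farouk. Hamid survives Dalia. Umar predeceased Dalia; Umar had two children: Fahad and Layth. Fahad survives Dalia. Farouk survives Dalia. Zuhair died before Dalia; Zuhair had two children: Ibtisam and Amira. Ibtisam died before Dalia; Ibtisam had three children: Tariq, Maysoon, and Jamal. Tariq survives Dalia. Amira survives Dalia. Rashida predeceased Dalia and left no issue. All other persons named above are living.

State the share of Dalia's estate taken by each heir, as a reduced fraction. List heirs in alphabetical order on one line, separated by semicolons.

There is no surviving spouse, so the entire estate passes to Dalia's descendants per capita at each generation.
At generation 1 (Khalida, Zuhair, Hanan) there are 3 shares of (1)/3 = 1/3 each.
Living: Hanan — each takes 1/3.
Deceased: Khalida and Zuhair. Their combined 2/3 is pooled and carried to generation 2.
At generation 2 (Hamid, Umar, Farouk, Ibtisam, Amira) there are 5 shares of (2/3)/5 = 2/15 each.
Living: Hamid, Farouk, and Amira — each takes 2/15.
Deceased: Umar and Ibtisam. Their combined 4/15 is pooled and carried to generation 3.
At generation 3 (Fahad, Layth, Tariq, Maysoon, Jamal) there are 5 shares of (4/15)/5 = 4/75 each.
Living: Fahad, Layth, Tariq, Maysoon, and Jamal — each takes 4/75.

Amira 2/15; Fahad 4/75; Farouk 2/15; Hamid 2/15; Hanan 1/3; Jamal 4/75; Layth 4/75; Maysoon 4/75; Tariq 4/75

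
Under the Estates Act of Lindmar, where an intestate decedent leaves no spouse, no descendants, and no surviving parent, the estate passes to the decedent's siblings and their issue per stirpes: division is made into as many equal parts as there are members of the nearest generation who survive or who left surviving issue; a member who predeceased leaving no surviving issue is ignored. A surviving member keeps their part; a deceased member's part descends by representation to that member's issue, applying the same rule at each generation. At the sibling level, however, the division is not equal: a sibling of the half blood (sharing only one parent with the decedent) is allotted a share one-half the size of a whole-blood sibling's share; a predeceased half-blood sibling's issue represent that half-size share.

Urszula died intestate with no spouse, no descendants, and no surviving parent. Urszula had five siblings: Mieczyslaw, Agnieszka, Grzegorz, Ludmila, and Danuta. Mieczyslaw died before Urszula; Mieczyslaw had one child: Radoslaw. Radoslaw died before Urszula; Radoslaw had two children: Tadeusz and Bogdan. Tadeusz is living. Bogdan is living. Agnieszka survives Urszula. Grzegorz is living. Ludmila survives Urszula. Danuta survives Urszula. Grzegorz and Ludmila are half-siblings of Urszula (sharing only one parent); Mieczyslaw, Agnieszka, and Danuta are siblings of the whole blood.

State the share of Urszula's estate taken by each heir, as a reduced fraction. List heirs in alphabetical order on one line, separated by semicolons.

No spouse, descendants, or parent survives, so the estate passes to Urszula's siblings per stirpes.
Half-blood siblings count for one-half the weight of whole-blood siblings at the initial division.
Dividing 1 in proportion to weights (total weight 4): Mieczyslaw (weight 1) → 1/4; Agnieszka (weight 1) → 1/4; Grzegorz (weight 1/2) → 1/8; Ludmila (weight 1/2) → 1/8; Danuta (weight 1) → 1/4.
Mieczyslaw predeceased; the 1/4 allotted to Mieczyslaw's branch passes to Mieczyslaw's issue by representation.
Radoslaw's line is the sole branch at this level, so the full 1/4 passes to Radoslaw's issue by representation.
The 1/4 is divided into 2 equal shares of 1/8 among Tadeusz, Bogdan.
Tadeusz is living and takes 1/8.
Bogdan is living and takes 1/8.
Agnieszka is living and takes 1/4.
Grzegorz is living and takes 1/8.
Ludmila is living and takes 1/8.
Danuta is living and takes 1/4.

Agnieszka 1/4; Bogdan 1/8; Danuta 1/4; Grzegorz 1/8; Ludmila 1/8; Tadeusz 1/8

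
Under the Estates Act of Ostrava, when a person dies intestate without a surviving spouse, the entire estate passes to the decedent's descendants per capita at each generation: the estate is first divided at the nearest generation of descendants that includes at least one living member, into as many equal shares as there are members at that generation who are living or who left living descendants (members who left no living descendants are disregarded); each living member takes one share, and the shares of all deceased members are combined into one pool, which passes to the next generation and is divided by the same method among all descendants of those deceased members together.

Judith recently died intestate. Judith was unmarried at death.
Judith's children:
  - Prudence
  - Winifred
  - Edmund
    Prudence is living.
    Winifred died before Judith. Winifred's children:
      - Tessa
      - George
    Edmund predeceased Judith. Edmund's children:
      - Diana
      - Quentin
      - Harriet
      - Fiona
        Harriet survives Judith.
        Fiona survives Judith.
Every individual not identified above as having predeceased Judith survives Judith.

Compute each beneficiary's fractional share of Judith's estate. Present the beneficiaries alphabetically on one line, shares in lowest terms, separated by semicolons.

There is no surviving spouse, so the entire estate passes to Judith's descendants per capita at each generation.
At generation 1 (Prudence, Winifred, Edmund) there are 3 shares of (1)/3 = 1/3 each.
Living: Prudence — each takes 1/3.
Deceased: Winifred and Edmund. Their combined 2/3 is pooled and carried to generation 2.
At generation 2 (Tessa, George, Diana, Quentin, Harriet, Fiona) there are 6 shares of (2/3)/6 = 1/9 each.
Living: Tessa, George, Diana, Quentin, Harriet, and Fiona — each takes 1/9.

Diana 1/9; Fiona 1/9; George 1/9; Harriet 1/9; Prudence 1/3; Quentin 1/9; Tessa 1/9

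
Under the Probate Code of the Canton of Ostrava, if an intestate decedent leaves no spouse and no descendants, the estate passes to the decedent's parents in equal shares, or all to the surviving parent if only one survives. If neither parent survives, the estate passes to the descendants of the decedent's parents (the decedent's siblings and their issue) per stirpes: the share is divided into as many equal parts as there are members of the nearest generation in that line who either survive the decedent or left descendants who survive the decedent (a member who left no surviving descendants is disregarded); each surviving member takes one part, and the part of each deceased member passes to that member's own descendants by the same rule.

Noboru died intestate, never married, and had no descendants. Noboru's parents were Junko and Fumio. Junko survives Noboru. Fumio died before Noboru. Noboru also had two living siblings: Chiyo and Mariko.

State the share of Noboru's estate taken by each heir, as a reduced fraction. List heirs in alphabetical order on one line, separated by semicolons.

Only one parent, Junko, survives, so Junko takes the entire estate. The siblings take nothing because a surviving parent has priority.

Junko 1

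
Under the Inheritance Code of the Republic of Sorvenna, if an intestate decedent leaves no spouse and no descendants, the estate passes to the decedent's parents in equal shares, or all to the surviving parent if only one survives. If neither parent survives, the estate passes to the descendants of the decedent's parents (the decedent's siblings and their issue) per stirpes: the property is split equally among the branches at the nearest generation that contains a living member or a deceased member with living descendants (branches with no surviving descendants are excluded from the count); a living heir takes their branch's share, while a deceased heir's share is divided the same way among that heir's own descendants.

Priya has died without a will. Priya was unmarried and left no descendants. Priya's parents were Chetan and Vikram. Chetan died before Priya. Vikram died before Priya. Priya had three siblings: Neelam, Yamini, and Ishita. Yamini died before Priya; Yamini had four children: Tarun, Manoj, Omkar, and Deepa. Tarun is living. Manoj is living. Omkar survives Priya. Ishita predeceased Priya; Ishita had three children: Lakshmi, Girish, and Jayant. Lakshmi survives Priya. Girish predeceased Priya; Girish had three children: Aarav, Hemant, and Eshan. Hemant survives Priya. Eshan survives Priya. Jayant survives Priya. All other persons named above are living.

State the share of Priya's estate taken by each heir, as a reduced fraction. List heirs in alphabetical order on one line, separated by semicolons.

Neither parent survives and there are no descendants, so the estate passes to Priya's siblings and their issue per stirpes.
The estate is divided into 3 equal shares of 1/3 among Neelam, Yamini, Ishita.
Neelam is living and takes 1/3.
Yamini predeceased; the 1/3 allotted to Yamini's branch passes to Yamini's issue by representation.
The 1/3 is divided into 4 equal shares of 1/12 among Tarun, Manoj, Omkar, Deepa.
Tarun is living and takes 1/12.
Manoj is living and takes 1/12.
Omkar is living and takes 1/12.
Deepa is living and takes 1/12.
Ishita predeceased; the 1/3 allotted to Ishita's branch passes to Ishita's issue by representation.
The 1/3 is divided into 3 equal shares of 1/9 among Lakshmi, Girish, Jayant.
Lakshmi is living and takes 1/9.
Girish predeceased; the 1/9 allotted to Girish's branch passes to Girish's issue by representation.
The 1/9 is divided into 3 equal shares of 1/27 among Aarav, Hemant, Eshan.
Aarav is living and takes 1/27.
Hemant is living and takes 1/27.
Eshan is living and takes 1/27.
Jayant is living and takes 1/9.

Aarav 1/27; Deepa 1/12; Eshan 1/27; Hemant 1/27; Jayant 1/9; Lakshmi 1/9; Manoj 1/12; Neelam 1/3; Omkar 1/12; Tarun 1/12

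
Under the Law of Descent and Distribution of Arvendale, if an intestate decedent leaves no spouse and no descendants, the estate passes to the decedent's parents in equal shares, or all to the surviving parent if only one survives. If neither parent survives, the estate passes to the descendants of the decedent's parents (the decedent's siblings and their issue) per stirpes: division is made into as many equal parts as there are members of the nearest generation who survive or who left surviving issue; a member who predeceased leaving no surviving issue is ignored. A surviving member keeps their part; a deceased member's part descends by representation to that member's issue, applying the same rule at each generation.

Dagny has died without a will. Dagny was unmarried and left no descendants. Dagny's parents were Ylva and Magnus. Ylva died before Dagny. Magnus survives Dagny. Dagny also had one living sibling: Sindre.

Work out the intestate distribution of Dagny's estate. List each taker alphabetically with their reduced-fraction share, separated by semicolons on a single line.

Only one parent, Magnus, survives, so Magnus takes the entire estate. The siblings take nothing because a surviving parent has priority.

Magnus 1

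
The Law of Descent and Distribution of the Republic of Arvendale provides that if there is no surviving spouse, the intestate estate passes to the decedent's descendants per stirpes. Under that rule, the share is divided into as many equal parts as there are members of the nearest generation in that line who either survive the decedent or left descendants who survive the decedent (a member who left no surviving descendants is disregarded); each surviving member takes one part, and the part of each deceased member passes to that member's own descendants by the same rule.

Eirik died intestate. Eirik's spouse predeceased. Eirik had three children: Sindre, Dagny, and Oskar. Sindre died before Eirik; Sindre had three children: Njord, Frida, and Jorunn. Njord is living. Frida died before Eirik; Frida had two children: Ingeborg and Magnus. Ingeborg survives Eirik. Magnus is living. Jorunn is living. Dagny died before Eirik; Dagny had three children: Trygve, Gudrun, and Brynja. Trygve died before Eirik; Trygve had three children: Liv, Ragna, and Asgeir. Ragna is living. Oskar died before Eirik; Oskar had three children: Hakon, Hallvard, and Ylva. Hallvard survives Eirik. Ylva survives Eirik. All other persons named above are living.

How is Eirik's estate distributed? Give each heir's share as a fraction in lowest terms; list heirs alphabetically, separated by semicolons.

Asgeir 1/27; Brynja 1/9; Gudrun 1/9; Hakon 1/9; Hallvard 1/9; Ingeborg 1/18; Jorunn 1/9; Liv 1/27; Magnus 1/18; Njord 1/9; Ragna 1/27; Ylva 1/9

There is no surviving spouse, so the entire estate passes to Eirik's descendants per stirpes.
The estate is divided into 3 equal shares of 1/3 among Sindre, Dagny, Oskar.
Sindre predeceased; the 1/3 allotted to Sindre's branch passes to Sindre's issue by representation.
The 1/3 is divided into 3 equal shares of 1/9 among Njord, Frida, Jorunn.
Njord is living and takes 1/9.
Frida predeceased; the 1/9 allotted to Frida's branch passes to Frida's issue by representation.
The 1/9 is divided into 2 equal shares of 1/18 among Ingeborg, Magnus.
Ingeborg is living and takes 1/18.
Magnus is living and takes 1/18.
Jorunn is living and takes 1/9.
Dagny predeceased; the 1/3 allotted to Dagny's branch passes to Dagny's issue by representation.
The 1/3 is divided into 3 equal shares of 1/9 among Trygve, Gudrun, Brynja.
Trygve predeceased; the 1/9 allotted to Trygve's branch passes to Trygve's issue by representation.
The 1/9 is divided into 3 equal shares of 1/27 among Liv, Ragna, Asgeir.
Liv is living and takes 1/27.
Ragna is living and takes 1/27.
Asgeir is living and takes 1/27.
Gudrun is living and takes 1/9.
Brynja is living and takes 1/9.
Oskar predeceased; the 1/3 allotted to Oskar's branch passes to Oskar's issue by representation.
The 1/3 is divided into 3 equal shares of 1/9 among Hakon, Hallvard, Ylva.
Hakon is living and takes 1/9.
Hallvard is living and takes 1/9.
Ylva is living and takes 1/9.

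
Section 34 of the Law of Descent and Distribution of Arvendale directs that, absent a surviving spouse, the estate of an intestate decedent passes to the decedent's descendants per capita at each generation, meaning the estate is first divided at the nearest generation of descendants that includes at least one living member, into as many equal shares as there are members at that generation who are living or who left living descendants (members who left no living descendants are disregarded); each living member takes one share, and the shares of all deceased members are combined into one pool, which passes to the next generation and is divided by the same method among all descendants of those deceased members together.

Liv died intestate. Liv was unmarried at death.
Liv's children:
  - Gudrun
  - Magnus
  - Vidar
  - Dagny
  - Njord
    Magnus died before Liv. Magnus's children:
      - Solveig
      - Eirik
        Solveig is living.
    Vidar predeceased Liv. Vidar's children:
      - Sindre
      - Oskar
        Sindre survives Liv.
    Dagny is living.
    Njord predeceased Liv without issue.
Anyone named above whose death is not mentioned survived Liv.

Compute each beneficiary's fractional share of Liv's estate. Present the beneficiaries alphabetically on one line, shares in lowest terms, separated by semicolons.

There is no surviving spouse, so the entire estate passes to Liv's descendants per capita at each generation.
At generation 1 (Gudrun, Magnus, Vidar, Dagny) there are 4 shares of (1)/4 = 1/4 each.
Living: Gudrun and Dagny — each takes 1/4.
Deceased: Magnus and Vidar. Their combined 1/2 is pooled and carried to generation 2.
At generation 2 (Solveig, Eirik, Sindre, Oskar) there are 4 shares of (1/2)/4 = 1/8 each.
Living: Solveig, Eirik, Sindre, and Oskar — each takes 1/8.

Dagny 1/4; Eirik 1/8; Gudrun 1/4; Oskar 1/8; Sindre 1/8; Solveig 1/8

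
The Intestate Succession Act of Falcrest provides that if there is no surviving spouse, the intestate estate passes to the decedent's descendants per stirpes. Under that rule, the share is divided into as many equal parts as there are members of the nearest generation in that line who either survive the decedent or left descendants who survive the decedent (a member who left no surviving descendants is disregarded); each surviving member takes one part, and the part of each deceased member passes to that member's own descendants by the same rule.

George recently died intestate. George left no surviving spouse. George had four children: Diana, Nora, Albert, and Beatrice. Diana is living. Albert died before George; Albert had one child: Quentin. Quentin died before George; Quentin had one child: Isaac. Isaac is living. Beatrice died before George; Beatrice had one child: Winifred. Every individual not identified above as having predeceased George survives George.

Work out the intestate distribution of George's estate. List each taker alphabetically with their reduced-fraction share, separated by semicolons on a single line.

There is no surviving spouse, so the entire estate passes to George's descendants per stirpes.
The estate is divided into 4 equal shares of 1/4 among Diana, Nora, Albert, Beatrice.
Diana is living and takes 1/4.
Nora is living and takes 1/4.
Albert predeceased; the 1/4 allotted to Albert's branch passes to Albert's issue by representation.
Quentin's line is the sole branch at this level, so the full 1/4 passes to Quentin's issue by representation.
Isaac is the sole taker at this level and receives the full 1/4.
Beatrice predeceased; the 1/4 allotted to Beatrice's branch passes to Beatrice's issue by representation.
Winifred is the sole taker at this level and receives the full 1/4.

Diana 1/4; Isaac 1/4; Nora 1/4; Winifred 1/4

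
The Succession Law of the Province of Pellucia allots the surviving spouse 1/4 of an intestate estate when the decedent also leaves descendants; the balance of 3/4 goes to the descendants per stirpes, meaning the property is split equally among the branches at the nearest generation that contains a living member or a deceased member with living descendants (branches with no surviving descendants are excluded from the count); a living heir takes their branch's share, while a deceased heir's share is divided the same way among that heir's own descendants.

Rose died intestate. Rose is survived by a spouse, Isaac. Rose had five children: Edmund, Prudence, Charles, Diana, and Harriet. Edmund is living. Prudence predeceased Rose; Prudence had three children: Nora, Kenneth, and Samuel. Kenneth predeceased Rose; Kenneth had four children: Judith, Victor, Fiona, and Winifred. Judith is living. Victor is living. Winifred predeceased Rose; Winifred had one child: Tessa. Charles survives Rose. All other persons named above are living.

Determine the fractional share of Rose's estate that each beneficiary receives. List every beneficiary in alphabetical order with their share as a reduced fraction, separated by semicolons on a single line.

Isaac, as surviving spouse, takes 1/4.
The remaining 3/4 passes to Rose's descendants per stirpes.
The 3/4 is divided into 5 equal shares of 3/20 among Edmund, Prudence, Charles, Diana, Harriet.
Edmund is living and takes 3/20.
Prudence predeceased; the 3/20 allotted to Prudence's branch passes to Prudence's issue by representation.
The 3/20 is divided into 3 equal shares of 1/20 among Nora, Kenneth, Samuel.
Nora is living and takes 1/20.
Kenneth predeceased; the 1/20 allotted to Kenneth's branch passes to Kenneth's issue by representation.
The 1/20 is divided into 4 equal shares of 1/80 among Judith, Victor, Fiona, Winifred.
Judith is living and takes 1/80.
Victor is living and takes 1/80.
Fiona is living and takes 1/80.
Winifred predeceased; the 1/80 allotted to Winifred's branch passes to Winifred's issue by representation.
Tessa is the sole taker at this level and receives the full 1/80.
Samuel is living and takes 1/20.
Charles is living and takes 3/20.
Diana is living and takes 3/20.
Harriet is living and takes 3/20.

Charles 3/20; Diana 3/20; Edmund 3/20; Fiona 1/80; Harriet 3/20; Isaac 1/4; Judith 1/80; Nora 1/20; Samuel 1/20; Tessa 1/80; Victor 1/80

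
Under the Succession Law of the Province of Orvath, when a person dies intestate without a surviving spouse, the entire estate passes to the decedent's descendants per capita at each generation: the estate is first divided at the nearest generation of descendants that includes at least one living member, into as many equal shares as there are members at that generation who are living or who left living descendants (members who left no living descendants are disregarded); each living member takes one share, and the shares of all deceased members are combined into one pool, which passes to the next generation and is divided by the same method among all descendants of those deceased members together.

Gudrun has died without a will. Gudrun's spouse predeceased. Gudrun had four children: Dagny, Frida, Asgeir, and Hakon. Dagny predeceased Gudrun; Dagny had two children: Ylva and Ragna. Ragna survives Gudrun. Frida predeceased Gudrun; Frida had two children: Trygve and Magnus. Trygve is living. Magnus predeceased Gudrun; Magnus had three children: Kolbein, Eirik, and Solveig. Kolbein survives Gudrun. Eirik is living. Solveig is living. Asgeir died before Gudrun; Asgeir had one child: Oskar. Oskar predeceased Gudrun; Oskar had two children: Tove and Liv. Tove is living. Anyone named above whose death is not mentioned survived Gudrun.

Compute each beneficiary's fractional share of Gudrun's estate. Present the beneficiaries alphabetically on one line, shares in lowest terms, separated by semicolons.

Eirik 3/50; Hakon 1/4; Kolbein 3/50; Liv 3/50; Ragna 3/20; Solveig 3/50; Tove 3/50; Trygve 3/20; Ylva 3/20

There is no surviving spouse, so the entire estate passes to Gudrun's descendants per capita at each generation.
At generation 1 (Dagny, Frida, Asgeir, Hakon) there are 4 shares of (1)/4 = 1/4 each.
Living: Hakon — each takes 1/4.
Deceased: Dagny, Frida, and Asgeir. Their combined 3/4 is pooled and carried to generation 2.
At generation 2 (Ylva, Ragna, Trygve, Magnus, Oskar) there are 5 shares of (3/4)/5 = 3/20 each.
Living: Ylva, Ragna, and Trygve — each takes 3/20.
Deceased: Magnus and Oskar. Their combined 3/10 is pooled and carried to generation 3.
At generation 3 (Kolbein, Eirik, Solveig, Tove, Liv) there are 5 shares of (3/10)/5 = 3/50 each.
Living: Kolbein, Eirik, Solveig, Tove, and Liv — each takes 3/50.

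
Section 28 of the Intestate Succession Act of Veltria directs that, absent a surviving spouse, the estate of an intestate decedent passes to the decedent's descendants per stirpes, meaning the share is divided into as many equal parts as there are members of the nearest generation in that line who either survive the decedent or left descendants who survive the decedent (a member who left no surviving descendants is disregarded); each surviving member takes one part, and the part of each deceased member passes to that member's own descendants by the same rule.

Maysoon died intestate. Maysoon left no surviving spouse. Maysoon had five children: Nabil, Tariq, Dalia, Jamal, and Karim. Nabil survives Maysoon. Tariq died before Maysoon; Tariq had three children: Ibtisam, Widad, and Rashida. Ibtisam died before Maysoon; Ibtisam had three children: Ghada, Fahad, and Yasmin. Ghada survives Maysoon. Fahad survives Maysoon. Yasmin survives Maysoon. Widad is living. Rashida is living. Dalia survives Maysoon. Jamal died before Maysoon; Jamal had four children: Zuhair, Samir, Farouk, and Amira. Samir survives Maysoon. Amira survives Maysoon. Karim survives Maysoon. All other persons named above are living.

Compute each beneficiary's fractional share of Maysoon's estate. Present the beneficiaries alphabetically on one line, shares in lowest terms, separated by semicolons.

Amira 1/20; Dalia 1/5; Fahad 1/45; Farouk 1/20; Ghada 1/45; Karim 1/5; Nabil 1/5; Rashida 1/15; Samir 1/20; Widad 1/15; Yasmin 1/45; Zuhair 1/20

There is no surviving spouse, so the entire estate passes to Maysoon's descendants per stirpes.
The estate is divided into 5 equal shares of 1/5 among Nabil, Tariq, Dalia, Jamal, Karim.
Nabil is living and takes 1/5.
Tariq predeceased; the 1/5 allotted to Tariq's branch passes to Tariq's issue by representation.
The 1/5 is divided into 3 equal shares of 1/15 among Ibtisam, Widad, Rashida.
Ibtisam predeceased; the 1/15 allotted to Ibtisam's branch passes to Ibtisam's issue by representation.
The 1/15 is divided into 3 equal shares of 1/45 among Ghada, Fahad, Yasmin.
Ghada is living and takes 1/45.
Fahad is living and takes 1/45.
Yasmin is living and takes 1/45.
Widad is living and takes 1/15.
Rashida is living and takes 1/15.
Dalia is living and takes 1/5.
Jamal predeceased; the 1/5 allotted to Jamal's branch passes to Jamal's issue by representation.
The 1/5 is divided into 4 equal shares of 1/20 among Zuhair, Samir, Farouk, Amira.
Zuhair is living and takes 1/20.
Samir is living and takes 1/20.
Farouk is living and takes 1/20.
Amira is living and takes 1/20.
Karim is living and takes 1/5.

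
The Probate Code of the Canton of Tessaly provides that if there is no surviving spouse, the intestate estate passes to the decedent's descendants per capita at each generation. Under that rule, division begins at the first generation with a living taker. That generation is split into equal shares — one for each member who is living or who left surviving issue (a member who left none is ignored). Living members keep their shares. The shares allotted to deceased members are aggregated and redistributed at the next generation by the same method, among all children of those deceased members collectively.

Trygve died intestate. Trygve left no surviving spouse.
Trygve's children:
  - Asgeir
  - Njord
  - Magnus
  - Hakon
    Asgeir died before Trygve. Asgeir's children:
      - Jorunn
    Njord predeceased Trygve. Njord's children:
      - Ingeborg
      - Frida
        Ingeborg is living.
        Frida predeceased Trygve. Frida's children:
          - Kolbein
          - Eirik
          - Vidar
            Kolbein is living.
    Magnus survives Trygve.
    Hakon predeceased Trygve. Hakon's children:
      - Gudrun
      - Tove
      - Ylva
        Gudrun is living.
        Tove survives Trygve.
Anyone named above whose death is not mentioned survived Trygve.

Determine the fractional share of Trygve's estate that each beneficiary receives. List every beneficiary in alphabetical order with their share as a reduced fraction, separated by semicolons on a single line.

There is no surviving spouse, so the entire estate passes to Trygve's descendants per capita at each generation.
At generation 1 (Asgeir, Njord, Magnus, Hakon) there are 4 shares of (1)/4 = 1/4 each.
Living: Magnus — each takes 1/4.
Deceased: Asgeir, Njord, and Hakon. Their combined 3/4 is pooled and carried to generation 2.
At generation 2 (Jorunn, Ingeborg, Frida, Gudrun, Tove, Ylva) there are 6 shares of (3/4)/6 = 1/8 each.
Living: Jorunn, Ingeborg, Gudrun, Tove, and Ylva — each takes 1/8.
Deceased: Frida. That 1/8 share is carried to generation 3.
At generation 3 (Kolbein, Eirik, Vidar) there are 3 shares of (1/8)/3 = 1/24 each.
Living: Kolbein, Eirik, and Vidar — each takes 1/24.

Eirik 1/24; Gudrun 1/8; Ingeborg 1/8; Jorunn 1/8; Kolbein 1/24; Magnus 1/4; Tove 1/8; Vidar 1/24; Ylva 1/8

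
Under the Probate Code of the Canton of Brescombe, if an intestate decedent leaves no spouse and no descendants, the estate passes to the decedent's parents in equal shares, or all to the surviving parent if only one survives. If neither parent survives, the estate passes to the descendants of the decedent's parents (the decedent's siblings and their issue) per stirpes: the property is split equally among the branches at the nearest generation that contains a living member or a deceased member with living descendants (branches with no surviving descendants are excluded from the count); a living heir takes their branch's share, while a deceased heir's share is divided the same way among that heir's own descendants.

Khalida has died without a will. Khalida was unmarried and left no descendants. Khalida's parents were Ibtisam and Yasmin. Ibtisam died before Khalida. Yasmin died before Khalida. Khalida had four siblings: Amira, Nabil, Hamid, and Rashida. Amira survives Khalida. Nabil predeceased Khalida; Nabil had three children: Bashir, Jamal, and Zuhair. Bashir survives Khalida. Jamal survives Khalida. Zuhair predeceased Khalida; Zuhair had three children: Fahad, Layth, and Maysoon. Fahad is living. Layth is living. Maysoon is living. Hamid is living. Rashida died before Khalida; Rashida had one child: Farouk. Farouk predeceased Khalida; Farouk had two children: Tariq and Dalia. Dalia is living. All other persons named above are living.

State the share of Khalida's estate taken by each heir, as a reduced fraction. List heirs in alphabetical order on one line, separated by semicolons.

Neither parent survives and there are no descendants, so the estate passes to Khalida's siblings and their issue per stirpes.
The estate is divided into 4 equal shares of 1/4 among Amira, Nabil, Hamid, Rashida.
Amira is living and takes 1/4.
Nabil predeceased; the 1/4 allotted to Nabil's branch passes to Nabil's issue by representation.
The 1/4 is divided into 3 equal shares of 1/12 among Bashir, Jamal, Zuhair.
Bashir is living and takes 1/12.
Jamal is living and takes 1/12.
Zuhair predeceased; the 1/12 allotted to Zuhair's branch passes to Zuhair's issue by representation.
The 1/12 is divided into 3 equal shares of 1/36 among Fahad, Layth, Maysoon.
Fahad is living and takes 1/36.
Layth is living and takes 1/36.
Maysoon is living and takes 1/36.
Hamid is living and takes 1/4.
Rashida predeceased; the 1/4 allotted to Rashida's branch passes to Rashida's issue by representation.
Farouk's line is the sole branch at this level, so the full 1/4 passes to Farouk's issue by representation.
The 1/4 is divided into 2 equal shares of 1/8 among Tariq, Dalia.
Tariq is living and takes 1/8.
Dalia is living and takes 1/8.

Amira 1/4; Bashir 1/12; Dalia 1/8; Fahad 1/36; Hamid 1/4; Jamal 1/12; Layth 1/36; Maysoon 1/36; Tariq 1/8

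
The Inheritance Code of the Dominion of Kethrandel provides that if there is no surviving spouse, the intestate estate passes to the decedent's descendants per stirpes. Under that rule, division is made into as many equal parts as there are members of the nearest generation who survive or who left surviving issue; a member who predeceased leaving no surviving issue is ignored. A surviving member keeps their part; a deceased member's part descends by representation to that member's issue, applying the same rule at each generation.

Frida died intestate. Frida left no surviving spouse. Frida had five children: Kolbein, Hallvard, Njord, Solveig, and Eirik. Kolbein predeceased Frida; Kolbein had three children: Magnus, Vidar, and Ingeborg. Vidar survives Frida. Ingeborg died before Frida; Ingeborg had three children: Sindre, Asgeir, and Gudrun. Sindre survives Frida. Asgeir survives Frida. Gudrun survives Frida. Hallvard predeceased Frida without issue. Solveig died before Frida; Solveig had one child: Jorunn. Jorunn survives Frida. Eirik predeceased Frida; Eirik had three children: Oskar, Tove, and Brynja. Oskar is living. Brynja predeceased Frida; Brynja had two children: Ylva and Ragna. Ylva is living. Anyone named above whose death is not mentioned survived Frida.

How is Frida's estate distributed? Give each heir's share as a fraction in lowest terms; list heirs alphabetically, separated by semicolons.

There is no surviving spouse, so the entire estate passes to Frida's descendants per stirpes.
Hallvard left no surviving issue, so that branch lapses and is disregarded.
The estate is divided into 4 equal shares of 1/4 among Kolbein, Njord, Solveig, Eirik.
Kolbein predeceased; the 1/4 allotted to Kolbein's branch passes to Kolbein's issue by representation.
The 1/4 is divided into 3 equal shares of 1/12 among Magnus, Vidar, Ingeborg.
Magnus is living and takes 1/12.
Vidar is living and takes 1/12.
Ingeborg predeceased; the 1/12 allotted to Ingeborg's branch passes to Ingeborg's issue by representation.
The 1/12 is divided into 3 equal shares of 1/36 among Sindre, Asgeir, Gudrun.
Sindre is living and takes 1/36.
Asgeir is living and takes 1/36.
Gudrun is living and takes 1/36.
Njord is living and takes 1/4.
Solveig predeceased; the 1/4 allotted to Solveig's branch passes to Solveig's issue by representation.
Jorunn is the sole taker at this level and receives the full 1/4.
Eirik predeceased; the 1/4 allotted to Eirik's branch passes to Eirik's issue by representation.
The 1/4 is divided into 3 equal shares of 1/12 among Oskar, Tove, Brynja.
Oskar is living and takes 1/12.
Tove is living and takes 1/12.
Brynja predeceased; the 1/12 allotted to Brynja's branch passes to Brynja's issue by representation.
The 1/12 is divided into 2 equal shares of 1/24 among Ylva, Ragna.
Ylva is living and takes 1/24.
Ragna is living and takes 1/24.

Asgeir 1/36; Gudrun 1/36; Jorunn 1/4; Magnus 1/12; Njord 1/4; Oskar 1/12; Ragna 1/24; Sindre 1/36; Tove 1/12; Vidar 1/12; Ylva 1/24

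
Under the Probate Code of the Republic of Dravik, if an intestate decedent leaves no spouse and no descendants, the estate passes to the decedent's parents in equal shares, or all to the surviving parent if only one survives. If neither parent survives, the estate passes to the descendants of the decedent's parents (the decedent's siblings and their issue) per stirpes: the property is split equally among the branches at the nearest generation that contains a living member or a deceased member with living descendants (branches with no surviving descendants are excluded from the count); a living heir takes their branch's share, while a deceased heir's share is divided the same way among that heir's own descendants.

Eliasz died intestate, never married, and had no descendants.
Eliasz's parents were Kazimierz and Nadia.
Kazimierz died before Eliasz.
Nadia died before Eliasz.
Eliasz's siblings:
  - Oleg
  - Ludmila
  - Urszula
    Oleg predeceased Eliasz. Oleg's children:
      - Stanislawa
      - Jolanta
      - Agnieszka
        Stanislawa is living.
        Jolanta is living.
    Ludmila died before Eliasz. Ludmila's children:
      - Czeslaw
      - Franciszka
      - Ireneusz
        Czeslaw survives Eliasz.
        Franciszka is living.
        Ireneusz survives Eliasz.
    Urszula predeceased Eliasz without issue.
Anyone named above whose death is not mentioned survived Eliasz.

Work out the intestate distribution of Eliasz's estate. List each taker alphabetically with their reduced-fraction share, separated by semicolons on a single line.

Neither parent survives and there are no descendants, so the estate passes to Eliasz's siblings and their issue per stirpes.
Urszula left no surviving issue, so that branch lapses and is disregarded.
The estate is divided into 2 equal shares of 1/2 among Oleg, Ludmila.
Oleg predeceased; the 1/2 allotted to Oleg's branch passes to Oleg's issue by representation.
The 1/2 is divided into 3 equal shares of 1/6 among Stanislawa, Jolanta, Agnieszka.
Stanislawa is living and takes 1/6.
Jolanta is living and takes 1/6.
Agnieszka is living and takes 1/6.
Ludmila predeceased; the 1/2 allotted to Ludmila's branch passes to Ludmila's issue by representation.
The 1/2 is divided into 3 equal shares of 1/6 among Czeslaw, Franciszka, Ireneusz.
Czeslaw is living and takes 1/6.
Franciszka is living and takes 1/6.
Ireneusz is living and takes 1/6.

Agnieszka 1/6; Czeslaw 1/6; Franciszka 1/6; Ireneusz 1/6; Jolanta 1/6; Stanislawa 1/6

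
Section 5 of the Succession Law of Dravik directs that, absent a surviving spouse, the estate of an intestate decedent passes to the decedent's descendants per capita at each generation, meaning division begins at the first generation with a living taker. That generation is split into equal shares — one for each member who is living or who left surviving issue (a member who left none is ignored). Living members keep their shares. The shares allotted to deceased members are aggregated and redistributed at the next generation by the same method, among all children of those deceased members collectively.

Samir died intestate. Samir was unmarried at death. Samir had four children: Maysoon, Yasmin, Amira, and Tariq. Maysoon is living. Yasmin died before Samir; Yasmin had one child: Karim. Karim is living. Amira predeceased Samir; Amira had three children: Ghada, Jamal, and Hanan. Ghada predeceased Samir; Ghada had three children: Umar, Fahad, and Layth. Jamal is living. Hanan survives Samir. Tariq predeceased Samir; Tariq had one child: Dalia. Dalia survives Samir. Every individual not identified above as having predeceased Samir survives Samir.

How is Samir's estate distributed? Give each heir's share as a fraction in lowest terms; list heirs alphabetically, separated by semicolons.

There is no surviving spouse, so the entire estate passes to Samir's descendants per capita at each generation.
At generation 1 (Maysoon, Yasmin, Amira, Tariq) there are 4 shares of (1)/4 = 1/4 each.
Living: Maysoon — each takes 1/4.
Deceased: Yasmin, Amira, and Tariq. Their combined 3/4 is pooled and carried to generation 2.
At generation 2 (Karim, Ghada, Jamal, Hanan, Dalia) there are 5 shares of (3/4)/5 = 3/20 each.
Living: Karim, Jamal, Hanan, and Dalia — each takes 3/20.
Deceased: Ghada. That 3/20 share is carried to generation 3.
At generation 3 (Umar, Fahad, Layth) there are 3 shares of (3/20)/3 = 1/20 each.
Living: Umar, Fahad, and Layth — each takes 1/20.

Dalia 3/20; Fahad 1/20; Hanan 3/20; Jamal 3/20; Karim 3/20; Layth 1/20; Maysoon 1/4; Umar 1/20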